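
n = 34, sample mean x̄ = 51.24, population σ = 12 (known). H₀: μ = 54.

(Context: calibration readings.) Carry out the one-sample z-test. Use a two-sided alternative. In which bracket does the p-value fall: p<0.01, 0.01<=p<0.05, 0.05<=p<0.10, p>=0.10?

p-value bracket: p>=0.10

SE = σ/√n = 12/√34 = 2.0580
z = (x̄−μ₀)/SE = (51.24−54)/2.0580 = -1.3411
p-value (two-sided) = 0.17988
→ bracket: p>=0.10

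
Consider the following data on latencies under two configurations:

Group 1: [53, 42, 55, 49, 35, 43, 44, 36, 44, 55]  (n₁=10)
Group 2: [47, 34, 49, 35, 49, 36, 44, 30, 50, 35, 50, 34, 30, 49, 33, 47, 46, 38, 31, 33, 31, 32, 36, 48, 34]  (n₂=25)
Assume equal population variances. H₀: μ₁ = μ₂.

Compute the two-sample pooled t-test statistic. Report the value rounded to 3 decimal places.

x̄₁=45.600, s₁=7.245, n₁=10
x̄₂=39.240, s₂=7.529, n₂=25
s_p² = [9·7.245² + 24·7.529²]/33 = 55.5442
SE = √(s_p²·(1/10+1/25)) = 2.7886
t = (45.600−39.240)/2.7886 = 2.2807
df = 33

test statistic = 2.281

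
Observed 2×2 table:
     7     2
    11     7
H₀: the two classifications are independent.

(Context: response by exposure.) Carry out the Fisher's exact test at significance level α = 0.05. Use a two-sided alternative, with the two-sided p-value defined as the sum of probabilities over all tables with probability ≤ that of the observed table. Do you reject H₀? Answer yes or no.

reject H₀: no

Margins: r₁=9, r₂=18, c₁=18, c₂=9, n=27
p_obs = C(9,7)·C(18,11)/C(27,18); sum pmf over tables with pmf ≤ p_obs
p-value (two-sided) = 0.66729
At α=0.05: p ≥ α → fail to reject H₀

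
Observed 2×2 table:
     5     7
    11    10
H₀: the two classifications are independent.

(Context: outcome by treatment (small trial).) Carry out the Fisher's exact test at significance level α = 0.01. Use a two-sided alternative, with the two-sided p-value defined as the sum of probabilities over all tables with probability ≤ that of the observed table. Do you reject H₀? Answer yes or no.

Margins: r₁=12, r₂=21, c₁=16, c₂=17, n=33
p_obs = C(12,5)·C(21,11)/C(33,16); sum pmf over tables with pmf ≤ p_obs
p-value (two-sided) = 0.72068
At α=0.01: p ≥ α → fail to reject H₀

reject H₀: no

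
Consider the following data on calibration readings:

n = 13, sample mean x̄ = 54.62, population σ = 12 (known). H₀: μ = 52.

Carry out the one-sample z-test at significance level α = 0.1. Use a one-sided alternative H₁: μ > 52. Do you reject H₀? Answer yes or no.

SE = σ/√n = 12/√13 = 3.3282
z = (x̄−μ₀)/SE = (54.62−52)/3.3282 = 0.7872
p-value (one-sided, H₁ greater) = 0.21558
At α=0.1: p ≥ α → fail to reject H₀

reject H₀: no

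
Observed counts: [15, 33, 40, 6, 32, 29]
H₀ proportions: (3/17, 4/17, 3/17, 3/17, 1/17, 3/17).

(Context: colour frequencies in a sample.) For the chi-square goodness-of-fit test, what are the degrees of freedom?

df = k − 1 = 6 − 1 = 5

degrees of freedom = 5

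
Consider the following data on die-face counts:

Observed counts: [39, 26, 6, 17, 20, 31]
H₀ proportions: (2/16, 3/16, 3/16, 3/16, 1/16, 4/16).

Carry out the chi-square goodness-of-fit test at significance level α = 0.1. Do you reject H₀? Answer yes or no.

n = 139; E_i = n·p_i = [17.38, 26.06, 26.06, 26.06, 8.69, 34.75]
χ² = (39−17.38)²/17.38 + (26−26.06)²/26.06 + (6−26.06)²/26.06 + (17−26.06)²/26.06 + (20−8.69)²/8.69 + (31−34.75)²/34.75 = 60.6451
df = 5
p-value (upper-tail) = 0.00000
At α=0.1: p < α → reject H₀

reject H₀: yes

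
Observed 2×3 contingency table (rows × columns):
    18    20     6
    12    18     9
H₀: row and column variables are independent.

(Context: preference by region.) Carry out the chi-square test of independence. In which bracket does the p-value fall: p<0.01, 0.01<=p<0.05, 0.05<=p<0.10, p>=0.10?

p-value bracket: p>=0.10

Row totals [44, 39], col totals [30, 38, 15], n=83
χ² = (18−15.90)²/15.90 + (20−20.14)²/20.14 + (6−7.95)²/7.95 + (12−14.10)²/14.10 + (18−17.86)²/17.86 + (9−7.05)²/7.05 = 1.6099
df = 2
p-value (upper-tail) = 0.44711
→ bracket: p>=0.10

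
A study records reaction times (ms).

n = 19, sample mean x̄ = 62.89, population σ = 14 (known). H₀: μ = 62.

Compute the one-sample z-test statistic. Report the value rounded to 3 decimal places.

SE = σ/√n = 14/√19 = 3.2118
z = (x̄−μ₀)/SE = (62.89−62)/3.2118 = 0.2771

test statistic = 0.277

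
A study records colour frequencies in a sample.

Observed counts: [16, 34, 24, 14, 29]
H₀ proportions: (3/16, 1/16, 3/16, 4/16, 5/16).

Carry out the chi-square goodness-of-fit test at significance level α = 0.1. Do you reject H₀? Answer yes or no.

reject H₀: yes

n = 117; E_i = n·p_i = [21.94, 7.31, 21.94, 29.25, 36.56]
χ² = (16−21.94)²/21.94 + (34−7.31)²/7.31 + (24−21.94)²/21.94 + (14−29.25)²/29.25 + (29−36.56)²/36.56 = 108.7140
df = 4
p-value (upper-tail) = 0.00000
At α=0.1: p < α → reject H₀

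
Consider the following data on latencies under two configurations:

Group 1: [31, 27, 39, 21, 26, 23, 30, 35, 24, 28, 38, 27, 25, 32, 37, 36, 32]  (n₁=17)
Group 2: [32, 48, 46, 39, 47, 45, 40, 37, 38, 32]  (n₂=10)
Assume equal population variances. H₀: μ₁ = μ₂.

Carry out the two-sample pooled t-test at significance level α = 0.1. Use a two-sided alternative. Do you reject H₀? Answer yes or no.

x̄₁=30.059, s₁=5.551, n₁=17
x̄₂=40.400, s₂=5.910, n₂=10
s_p² = [16·5.551² + 9·5.910²]/25 = 32.2936
SE = √(s_p²·(1/17+1/10)) = 2.2647
t = (30.059−40.400)/2.2647 = -4.5662
df = 25
p-value (two-sided) = 0.00011
At α=0.1: p < α → reject H₀

reject H₀: yes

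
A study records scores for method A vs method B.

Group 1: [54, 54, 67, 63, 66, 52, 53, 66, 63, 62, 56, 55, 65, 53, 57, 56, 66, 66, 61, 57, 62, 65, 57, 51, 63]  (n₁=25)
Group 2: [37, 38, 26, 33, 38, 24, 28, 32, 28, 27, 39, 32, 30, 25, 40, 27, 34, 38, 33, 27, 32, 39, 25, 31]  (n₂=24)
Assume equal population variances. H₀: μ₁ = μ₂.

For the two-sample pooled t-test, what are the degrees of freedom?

df = n₁ + n₂ − 2 = 25 + 24 − 2 = 47

degrees of freedom = 47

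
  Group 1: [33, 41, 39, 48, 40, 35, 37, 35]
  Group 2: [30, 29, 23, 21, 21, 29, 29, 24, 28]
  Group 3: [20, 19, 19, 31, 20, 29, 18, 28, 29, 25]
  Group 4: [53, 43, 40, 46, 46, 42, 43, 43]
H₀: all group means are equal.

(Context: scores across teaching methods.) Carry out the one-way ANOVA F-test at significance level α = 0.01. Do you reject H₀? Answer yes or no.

reject H₀: yes

Group means [38.50, 26.00, 23.80, 44.50], grand mean 32.457
SSB = Σnᵢ(x̄ᵢ−x̄)² = 2577.086; SSW = ΣΣ(x−x̄ᵢ)² = 609.600
MSB = 2577.086/3 = 859.0286; MSW = 609.600/31 = 19.6645
F = MSB/MSW = 43.6842
df = (3, 31)
p-value (upper-tail) = 0.00000
At α=0.01: p < α → reject H₀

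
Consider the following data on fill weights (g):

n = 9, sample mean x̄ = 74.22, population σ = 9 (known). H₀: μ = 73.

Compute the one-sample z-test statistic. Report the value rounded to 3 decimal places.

test statistic = 0.407

SE = σ/√n = 9/√9 = 3.0000
z = (x̄−μ₀)/SE = (74.22−73)/3.0000 = 0.4067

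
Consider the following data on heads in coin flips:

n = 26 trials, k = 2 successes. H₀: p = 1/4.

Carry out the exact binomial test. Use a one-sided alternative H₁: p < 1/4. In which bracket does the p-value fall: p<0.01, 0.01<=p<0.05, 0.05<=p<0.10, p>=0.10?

p-value bracket: 0.01<=p<0.05

Exact binomial: n=26, k=2, p₀=1/4=0.2500
P(X≤2) from Σ C(n,i)·p₀^i·(1−p₀)^(n−i)
p-value (one-sided, H₁ less) = 0.02584
→ bracket: 0.01<=p<0.05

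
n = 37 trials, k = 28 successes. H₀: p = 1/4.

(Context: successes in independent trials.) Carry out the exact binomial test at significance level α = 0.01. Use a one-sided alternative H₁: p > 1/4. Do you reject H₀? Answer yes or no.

Exact binomial: n=37, k=28, p₀=1/4=0.2500
P(X≥28) from Σ C(n,i)·p₀^i·(1−p₀)^(n−i)
p-value (one-sided, H₁ greater) = 0.00000
At α=0.01: p < α → reject H₀

reject H₀: yes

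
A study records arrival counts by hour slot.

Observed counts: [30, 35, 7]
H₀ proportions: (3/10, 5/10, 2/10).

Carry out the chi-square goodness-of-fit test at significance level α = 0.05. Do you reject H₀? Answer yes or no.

reject H₀: yes

n = 72; E_i = n·p_i = [21.60, 36.00, 14.40]
χ² = (30−21.60)²/21.60 + (35−36.00)²/36.00 + (7−14.40)²/14.40 = 7.0972
df = 2
p-value (upper-tail) = 0.02876
At α=0.05: p < α → reject H₀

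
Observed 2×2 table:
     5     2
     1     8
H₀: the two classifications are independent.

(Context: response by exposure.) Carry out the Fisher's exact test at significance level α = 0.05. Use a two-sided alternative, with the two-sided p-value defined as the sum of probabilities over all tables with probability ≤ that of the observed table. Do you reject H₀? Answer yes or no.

reject H₀: yes

Margins: r₁=7, r₂=9, c₁=6, c₂=10, n=16
p_obs = C(7,5)·C(9,1)/C(16,6); sum pmf over tables with pmf ≤ p_obs
p-value (two-sided) = 0.03497
At α=0.05: p < α → reject H₀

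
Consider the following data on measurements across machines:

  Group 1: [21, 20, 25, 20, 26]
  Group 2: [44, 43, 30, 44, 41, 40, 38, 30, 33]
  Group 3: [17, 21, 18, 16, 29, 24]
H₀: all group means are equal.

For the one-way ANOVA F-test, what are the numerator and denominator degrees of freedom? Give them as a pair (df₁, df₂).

degrees of freedom = [2, 17]

k = 3 groups, N = 20 total
df = (k−1, N−k) = (3−1, 20−3) = (2, 17)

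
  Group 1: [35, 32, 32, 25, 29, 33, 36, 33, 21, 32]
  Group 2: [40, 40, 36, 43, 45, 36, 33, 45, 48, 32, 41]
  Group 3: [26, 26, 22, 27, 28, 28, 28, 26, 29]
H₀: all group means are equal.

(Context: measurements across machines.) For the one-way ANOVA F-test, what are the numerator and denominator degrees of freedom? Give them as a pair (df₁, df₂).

k = 3 groups, N = 30 total
df = (k−1, N−k) = (3−1, 30−3) = (2, 27)

degrees of freedom = [2, 27]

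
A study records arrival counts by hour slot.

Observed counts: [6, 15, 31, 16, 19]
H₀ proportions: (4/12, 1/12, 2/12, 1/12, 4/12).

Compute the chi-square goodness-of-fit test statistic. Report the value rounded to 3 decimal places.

test statistic = 59.310

n = 87; E_i = n·p_i = [29.00, 7.25, 14.50, 7.25, 29.00]
χ² = (6−29.00)²/29.00 + (15−7.25)²/7.25 + (31−14.50)²/14.50 + (16−7.25)²/7.25 + (19−29.00)²/29.00 = 59.3103
df = 4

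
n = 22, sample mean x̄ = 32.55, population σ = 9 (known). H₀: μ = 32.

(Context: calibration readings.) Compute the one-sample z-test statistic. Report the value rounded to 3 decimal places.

test statistic = 0.287

SE = σ/√n = 9/√22 = 1.9188
z = (x̄−μ₀)/SE = (32.55−32)/1.9188 = 0.2866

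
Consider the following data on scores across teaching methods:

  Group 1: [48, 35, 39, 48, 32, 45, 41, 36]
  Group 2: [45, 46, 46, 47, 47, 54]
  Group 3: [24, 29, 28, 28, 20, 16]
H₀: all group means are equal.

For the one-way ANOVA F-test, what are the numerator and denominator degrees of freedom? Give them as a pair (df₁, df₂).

k = 3 groups, N = 20 total
df = (k−1, N−k) = (3−1, 20−3) = (2, 17)

degrees of freedom = [2, 17]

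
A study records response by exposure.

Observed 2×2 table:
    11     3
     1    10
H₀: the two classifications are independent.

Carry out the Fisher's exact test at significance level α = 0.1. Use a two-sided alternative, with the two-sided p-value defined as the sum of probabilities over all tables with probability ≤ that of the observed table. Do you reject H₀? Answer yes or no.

reject H₀: yes

Margins: r₁=14, r₂=11, c₁=12, c₂=13, n=25
p_obs = C(14,11)·C(11,1)/C(25,12); sum pmf over tables with pmf ≤ p_obs
p-value (two-sided) = 0.00098
At α=0.1: p < α → reject H₀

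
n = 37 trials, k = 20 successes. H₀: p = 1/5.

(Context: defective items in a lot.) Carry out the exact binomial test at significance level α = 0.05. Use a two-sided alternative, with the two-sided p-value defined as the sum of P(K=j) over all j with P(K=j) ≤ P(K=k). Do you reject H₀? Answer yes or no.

Exact binomial: n=37, k=20, p₀=1/5=0.2000
P(X=j) = C(n,j)·p₀^j·(1−p₀)^(n−j); p = Σ P(X=j) over j with P(X=j) ≤ P(X=20)
p-value (two-sided) = 0.00000
At α=0.05: p < α → reject H₀

reject H₀: yes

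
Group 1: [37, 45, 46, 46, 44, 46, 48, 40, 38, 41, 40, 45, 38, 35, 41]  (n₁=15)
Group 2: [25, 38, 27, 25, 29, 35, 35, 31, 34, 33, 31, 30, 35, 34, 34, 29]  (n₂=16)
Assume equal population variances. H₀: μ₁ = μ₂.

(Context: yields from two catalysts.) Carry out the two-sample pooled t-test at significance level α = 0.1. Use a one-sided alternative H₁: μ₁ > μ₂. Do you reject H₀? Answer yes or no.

x̄₁=42.000, s₁=3.982, n₁=15
x̄₂=31.562, s₂=3.829, n₂=16
s_p² = [14·3.982² + 15·3.829²]/29 = 15.2392
SE = √(s_p²·(1/15+1/16)) = 1.4030
t = (42.000−31.562)/1.4030 = 7.4394
df = 29
p-value (one-sided, H₁ greater) = 0.00000
At α=0.1: p < α → reject H₀

reject H₀: yes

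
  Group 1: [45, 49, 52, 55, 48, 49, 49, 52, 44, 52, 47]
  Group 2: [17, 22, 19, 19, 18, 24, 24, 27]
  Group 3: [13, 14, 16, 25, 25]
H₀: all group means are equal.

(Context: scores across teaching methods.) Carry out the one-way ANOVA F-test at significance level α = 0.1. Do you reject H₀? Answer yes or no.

Group means [49.27, 21.25, 18.60], grand mean 33.542
SSB = Σnᵢ(x̄ᵢ−x̄)² = 5047.077; SSW = ΣΣ(x−x̄ᵢ)² = 336.882
MSB = 5047.077/2 = 2523.5383; MSW = 336.882/21 = 16.0420
F = MSB/MSW = 157.3083
df = (2, 21)
p-value (upper-tail) = 0.00000
At α=0.1: p < α → reject H₀

reject H₀: yes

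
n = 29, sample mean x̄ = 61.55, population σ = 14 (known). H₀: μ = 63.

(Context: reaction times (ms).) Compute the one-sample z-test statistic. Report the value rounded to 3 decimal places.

SE = σ/√n = 14/√29 = 2.5997
z = (x̄−μ₀)/SE = (61.55−63)/2.5997 = -0.5577

test statistic = -0.558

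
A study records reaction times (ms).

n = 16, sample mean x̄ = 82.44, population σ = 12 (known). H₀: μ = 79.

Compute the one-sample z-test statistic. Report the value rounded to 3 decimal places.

SE = σ/√n = 12/√16 = 3.0000
z = (x̄−μ₀)/SE = (82.44−79)/3.0000 = 1.1467

test statistic = 1.147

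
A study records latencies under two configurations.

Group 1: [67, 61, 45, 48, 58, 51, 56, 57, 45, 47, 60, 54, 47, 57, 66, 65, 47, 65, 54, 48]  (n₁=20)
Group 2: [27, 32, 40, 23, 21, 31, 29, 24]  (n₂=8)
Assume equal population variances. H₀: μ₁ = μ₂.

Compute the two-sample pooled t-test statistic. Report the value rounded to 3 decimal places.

x̄₁=54.900, s₁=7.440, n₁=20
x̄₂=28.375, s₂=6.093, n₂=8
s_p² = [19·7.440² + 7·6.093²]/26 = 50.4490
SE = √(s_p²·(1/20+1/8)) = 2.9713
t = (54.900−28.375)/2.9713 = 8.9271
df = 26

test statistic = 8.927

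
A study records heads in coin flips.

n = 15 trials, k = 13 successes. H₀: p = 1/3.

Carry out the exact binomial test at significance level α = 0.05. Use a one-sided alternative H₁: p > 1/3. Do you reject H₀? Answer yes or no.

Exact binomial: n=15, k=13, p₀=1/3=0.3333
P(X≥13) from Σ C(n,i)·p₀^i·(1−p₀)^(n−i)
p-value (one-sided, H₁ greater) = 0.00003
At α=0.05: p < α → reject H₀

reject H₀: yes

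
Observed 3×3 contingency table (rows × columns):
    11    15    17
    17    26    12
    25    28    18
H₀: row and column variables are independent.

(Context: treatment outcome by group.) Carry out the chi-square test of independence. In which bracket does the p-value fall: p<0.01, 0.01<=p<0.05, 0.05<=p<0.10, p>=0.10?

p-value bracket: p>=0.10

Row totals [43, 55, 71], col totals [53, 69, 47], n=169
χ² = (11−13.49)²/13.49 + (15−17.56)²/17.56 + (17−11.96)²/11.96 + (17−17.25)²/17.25 + (26−22.46)²/22.46 + (12−15.30)²/15.30 + (25−22.27)²/22.27 + (28−28.99)²/28.99 + (18−19.75)²/19.75 = 4.7523
df = 4
p-value (upper-tail) = 0.31367
→ bracket: p>=0.10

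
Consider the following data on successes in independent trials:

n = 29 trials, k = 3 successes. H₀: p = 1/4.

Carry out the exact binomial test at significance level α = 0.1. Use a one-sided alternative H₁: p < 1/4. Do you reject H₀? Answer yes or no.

reject H₀: yes

Exact binomial: n=29, k=3, p₀=1/4=0.2500
P(X≤3) from Σ C(n,i)·p₀^i·(1−p₀)^(n−i)
p-value (one-sided, H₁ less) = 0.04551
At α=0.1: p < α → reject H₀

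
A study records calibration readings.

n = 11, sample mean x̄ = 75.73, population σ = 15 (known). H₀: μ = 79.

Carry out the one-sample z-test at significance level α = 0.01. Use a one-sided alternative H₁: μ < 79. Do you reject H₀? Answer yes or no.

SE = σ/√n = 15/√11 = 4.5227
z = (x̄−μ₀)/SE = (75.73−79)/4.5227 = -0.7230
p-value (one-sided, H₁ less) = 0.23483
At α=0.01: p ≥ α → fail to reject H₀

reject H₀: no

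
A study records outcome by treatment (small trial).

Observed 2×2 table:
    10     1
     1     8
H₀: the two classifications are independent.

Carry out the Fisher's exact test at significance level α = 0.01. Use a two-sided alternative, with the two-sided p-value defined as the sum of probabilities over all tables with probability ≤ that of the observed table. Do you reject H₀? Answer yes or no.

Margins: r₁=11, r₂=9, c₁=11, c₂=9, n=20
p_obs = C(11,10)·C(9,1)/C(20,11); sum pmf over tables with pmf ≤ p_obs
p-value (two-sided) = 0.00092
At α=0.01: p < α → reject H₀

reject H₀: yes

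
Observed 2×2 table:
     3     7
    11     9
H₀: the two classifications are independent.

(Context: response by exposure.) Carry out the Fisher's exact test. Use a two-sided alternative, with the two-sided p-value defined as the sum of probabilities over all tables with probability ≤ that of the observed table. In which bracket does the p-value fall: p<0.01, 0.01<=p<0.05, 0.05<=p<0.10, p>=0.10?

Margins: r₁=10, r₂=20, c₁=14, c₂=16, n=30
p_obs = C(10,3)·C(20,11)/C(30,14); sum pmf over tables with pmf ≤ p_obs
p-value (two-sided) = 0.26024
→ bracket: p>=0.10

p-value bracket: p>=0.10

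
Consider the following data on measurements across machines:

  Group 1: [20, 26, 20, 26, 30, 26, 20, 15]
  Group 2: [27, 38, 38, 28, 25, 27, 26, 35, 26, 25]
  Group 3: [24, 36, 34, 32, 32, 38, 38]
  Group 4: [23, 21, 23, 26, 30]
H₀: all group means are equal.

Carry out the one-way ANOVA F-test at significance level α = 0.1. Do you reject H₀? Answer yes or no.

Group means [22.88, 29.50, 33.43, 24.60], grand mean 27.833
SSB = Σnᵢ(x̄ᵢ−x̄)² = 495.877; SSW = ΣΣ(x−x̄ᵢ)² = 612.289
MSB = 495.877/3 = 165.2925; MSW = 612.289/26 = 23.5496
F = MSB/MSW = 7.0189
df = (3, 26)
p-value (upper-tail) = 0.00131
At α=0.1: p < α → reject H₀

reject H₀: yes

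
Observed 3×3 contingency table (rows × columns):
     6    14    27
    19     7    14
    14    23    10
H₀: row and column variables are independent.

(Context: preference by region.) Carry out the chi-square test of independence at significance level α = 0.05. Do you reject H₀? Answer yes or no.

Row totals [47, 40, 47], col totals [39, 44, 51], n=134
χ² = (6−13.68)²/13.68 + (14−15.43)²/15.43 + (27−17.89)²/17.89 + (19−11.64)²/11.64 + (7−13.13)²/13.13 + (14−15.22)²/15.22 + (14−13.68)²/13.68 + (23−15.43)²/15.43 + (10−17.89)²/17.89 = 23.8959
df = 4
p-value (upper-tail) = 0.00008
At α=0.05: p < α → reject H₀

reject H₀: yes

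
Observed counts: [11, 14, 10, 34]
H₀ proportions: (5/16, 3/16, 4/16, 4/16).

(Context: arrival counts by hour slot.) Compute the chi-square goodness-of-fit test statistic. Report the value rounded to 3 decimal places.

n = 69; E_i = n·p_i = [21.56, 12.94, 17.25, 17.25]
χ² = (11−21.56)²/21.56 + (14−12.94)²/12.94 + (10−17.25)²/17.25 + (34−17.25)²/17.25 = 24.5729
df = 3

test statistic = 24.573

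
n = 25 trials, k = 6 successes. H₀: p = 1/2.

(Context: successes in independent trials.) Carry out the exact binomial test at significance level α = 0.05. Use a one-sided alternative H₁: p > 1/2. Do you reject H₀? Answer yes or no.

reject H₀: no

Exact binomial: n=25, k=6, p₀=1/2=0.5000
P(X≥6) from Σ C(n,i)·p₀^i·(1−p₀)^(n−i)
p-value (one-sided, H₁ greater) = 0.99796
At α=0.05: p ≥ α → fail to reject H₀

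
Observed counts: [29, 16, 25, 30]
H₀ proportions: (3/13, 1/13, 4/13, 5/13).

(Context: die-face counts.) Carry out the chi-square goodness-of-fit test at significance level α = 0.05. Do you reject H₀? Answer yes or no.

reject H₀: yes

n = 100; E_i = n·p_i = [23.08, 7.69, 30.77, 38.46]
χ² = (29−23.08)²/23.08 + (16−7.69)²/7.69 + (25−30.77)²/30.77 + (30−38.46)²/38.46 = 13.4358
df = 3
p-value (upper-tail) = 0.00378
At α=0.05: p < α → reject H₀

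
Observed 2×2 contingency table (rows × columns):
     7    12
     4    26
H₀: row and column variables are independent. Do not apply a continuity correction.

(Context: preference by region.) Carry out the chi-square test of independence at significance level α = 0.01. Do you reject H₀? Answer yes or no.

Row totals [19, 30], col totals [11, 38], n=49
χ² = (7−4.27)²/4.27 + (12−14.73)²/14.73 + (4−6.73)²/6.73 + (26−23.27)²/23.27 = 3.6928
df = 1
p-value (upper-tail) = 0.05465
At α=0.01: p ≥ α → fail to reject H₀

reject H₀: no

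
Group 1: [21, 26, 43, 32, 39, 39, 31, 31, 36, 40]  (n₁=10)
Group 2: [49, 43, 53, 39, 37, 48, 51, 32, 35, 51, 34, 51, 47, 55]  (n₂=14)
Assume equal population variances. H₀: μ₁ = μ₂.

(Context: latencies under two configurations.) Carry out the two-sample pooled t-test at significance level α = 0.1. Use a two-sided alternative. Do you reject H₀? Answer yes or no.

reject H₀: yes

x̄₁=33.800, s₁=6.877, n₁=10
x̄₂=44.643, s₂=7.811, n₂=14
s_p² = [9·6.877² + 13·7.811²]/22 = 55.4006
SE = √(s_p²·(1/10+1/14)) = 3.0818
t = (33.800−44.643)/3.0818 = -3.5184
df = 22
p-value (two-sided) = 0.00194
At α=0.1: p < α → reject H₀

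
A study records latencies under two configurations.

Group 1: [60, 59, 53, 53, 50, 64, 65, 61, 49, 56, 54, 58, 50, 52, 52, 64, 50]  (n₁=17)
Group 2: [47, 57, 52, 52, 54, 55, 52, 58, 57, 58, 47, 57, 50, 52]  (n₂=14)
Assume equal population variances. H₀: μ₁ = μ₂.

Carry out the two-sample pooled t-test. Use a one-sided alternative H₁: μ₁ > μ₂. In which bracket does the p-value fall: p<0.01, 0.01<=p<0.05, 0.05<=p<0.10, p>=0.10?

p-value bracket: 0.05<=p<0.10

x̄₁=55.882, s₁=5.442, n₁=17
x̄₂=53.429, s₂=3.777, n₂=14
s_p² = [16·5.442² + 13·3.777²]/29 = 22.7308
SE = √(s_p²·(1/17+1/14)) = 1.7207
t = (55.882−53.429)/1.7207 = 1.4261
df = 29
p-value (one-sided, H₁ greater) = 0.08226
→ bracket: 0.05<=p<0.10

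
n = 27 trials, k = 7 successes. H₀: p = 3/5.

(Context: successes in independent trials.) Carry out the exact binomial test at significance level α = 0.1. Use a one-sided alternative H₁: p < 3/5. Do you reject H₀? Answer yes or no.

reject H₀: yes

Exact binomial: n=27, k=7, p₀=3/5=0.6000
P(X≤7) from Σ C(n,i)·p₀^i·(1−p₀)^(n−i)
p-value (one-sided, H₁ less) = 0.00035
At α=0.1: p < α → reject H₀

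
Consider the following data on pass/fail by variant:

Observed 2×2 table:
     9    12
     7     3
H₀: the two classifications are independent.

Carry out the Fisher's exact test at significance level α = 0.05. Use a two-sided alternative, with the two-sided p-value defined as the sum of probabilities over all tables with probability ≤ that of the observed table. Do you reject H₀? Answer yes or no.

Margins: r₁=21, r₂=10, c₁=16, c₂=15, n=31
p_obs = C(21,9)·C(10,7)/C(31,16); sum pmf over tables with pmf ≤ p_obs
p-value (two-sided) = 0.25241
At α=0.05: p ≥ α → fail to reject H₀

reject H₀: no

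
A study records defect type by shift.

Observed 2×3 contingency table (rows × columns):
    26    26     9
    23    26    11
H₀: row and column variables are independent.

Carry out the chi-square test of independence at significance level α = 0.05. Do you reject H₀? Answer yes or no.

Row totals [61, 60], col totals [49, 52, 20], n=121
χ² = (26−24.70)²/24.70 + (26−26.21)²/26.21 + (9−10.08)²/10.08 + (23−24.30)²/24.30 + (26−25.79)²/25.79 + (11−9.92)²/9.92 = 0.3754
df = 2
p-value (upper-tail) = 0.82885
At α=0.05: p ≥ α → fail to reject H₀

reject H₀: no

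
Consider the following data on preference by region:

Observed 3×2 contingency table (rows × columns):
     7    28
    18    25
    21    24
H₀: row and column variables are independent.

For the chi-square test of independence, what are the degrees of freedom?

degrees of freedom = 2

df = (r−1)(c−1) = (3−1)·(2−1) = 2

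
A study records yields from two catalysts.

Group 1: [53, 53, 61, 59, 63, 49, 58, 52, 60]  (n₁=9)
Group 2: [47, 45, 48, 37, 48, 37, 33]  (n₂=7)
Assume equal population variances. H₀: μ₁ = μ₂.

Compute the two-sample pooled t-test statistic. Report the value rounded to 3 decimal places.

test statistic = 5.175

x̄₁=56.444, s₁=4.799, n₁=9
x̄₂=42.143, s₂=6.283, n₂=7
s_p² = [8·4.799² + 6·6.283²]/14 = 30.0771
SE = √(s_p²·(1/9+1/7)) = 2.7638
t = (56.444−42.143)/2.7638 = 5.1746
df = 14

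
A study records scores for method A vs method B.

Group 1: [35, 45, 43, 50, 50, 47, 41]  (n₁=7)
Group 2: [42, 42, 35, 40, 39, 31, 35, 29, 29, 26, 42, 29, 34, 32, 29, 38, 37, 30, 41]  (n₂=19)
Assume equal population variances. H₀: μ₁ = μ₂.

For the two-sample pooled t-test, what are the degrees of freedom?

degrees of freedom = 24

df = n₁ + n₂ − 2 = 7 + 19 − 2 = 24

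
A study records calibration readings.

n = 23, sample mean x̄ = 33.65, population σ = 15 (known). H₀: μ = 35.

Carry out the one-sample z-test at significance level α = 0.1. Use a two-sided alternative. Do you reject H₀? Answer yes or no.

reject H₀: no

SE = σ/√n = 15/√23 = 3.1277
z = (x̄−μ₀)/SE = (33.65−35)/3.1277 = -0.4316
p-value (two-sided) = 0.66601
At α=0.1: p ≥ α → fail to reject H₀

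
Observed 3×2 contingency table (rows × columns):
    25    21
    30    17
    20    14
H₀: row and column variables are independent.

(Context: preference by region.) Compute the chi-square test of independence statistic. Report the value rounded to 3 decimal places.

test statistic = 0.865

Row totals [46, 47, 34], col totals [75, 52], n=127
χ² = (25−27.17)²/27.17 + (21−18.83)²/18.83 + (30−27.76)²/27.76 + (17−19.24)²/19.24 + (20−20.08)²/20.08 + (14−13.92)²/13.92 = 0.8654
df = 2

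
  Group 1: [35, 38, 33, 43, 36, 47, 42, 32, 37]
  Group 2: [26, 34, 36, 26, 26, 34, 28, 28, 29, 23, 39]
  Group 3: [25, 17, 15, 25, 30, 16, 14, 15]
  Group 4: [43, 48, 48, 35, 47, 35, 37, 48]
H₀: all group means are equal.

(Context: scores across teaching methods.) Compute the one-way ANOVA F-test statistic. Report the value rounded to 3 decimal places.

test statistic = 27.656

Group means [38.11, 29.91, 19.62, 42.62], grand mean 32.500
SSB = Σnᵢ(x̄ᵢ−x̄)² = 2503.452; SSW = ΣΣ(x−x̄ᵢ)² = 965.548
MSB = 2503.452/3 = 834.4840; MSW = 965.548/32 = 30.1734
F = MSB/MSW = 27.6563
df = (3, 32)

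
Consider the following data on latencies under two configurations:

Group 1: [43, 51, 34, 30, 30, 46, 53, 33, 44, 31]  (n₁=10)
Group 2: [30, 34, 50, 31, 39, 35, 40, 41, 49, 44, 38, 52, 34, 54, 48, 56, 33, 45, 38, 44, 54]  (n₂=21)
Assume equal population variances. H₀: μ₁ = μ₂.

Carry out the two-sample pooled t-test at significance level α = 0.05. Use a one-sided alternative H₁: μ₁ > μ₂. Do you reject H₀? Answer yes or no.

x̄₁=39.500, s₁=8.910, n₁=10
x̄₂=42.333, s₂=8.114, n₂=21
s_p² = [9·8.910² + 20·8.114²]/29 = 70.0402
SE = √(s_p²·(1/10+1/21)) = 3.2155
t = (39.500−42.333)/3.2155 = -0.8812
df = 29
p-value (one-sided, H₁ greater) = 0.80726
At α=0.05: p ≥ α → fail to reject H₀

reject H₀: no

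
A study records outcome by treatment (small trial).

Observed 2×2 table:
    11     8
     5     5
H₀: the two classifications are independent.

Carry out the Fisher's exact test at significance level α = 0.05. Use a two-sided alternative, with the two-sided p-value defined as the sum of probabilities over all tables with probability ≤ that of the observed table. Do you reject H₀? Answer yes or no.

reject H₀: no

Margins: r₁=19, r₂=10, c₁=16, c₂=13, n=29
p_obs = C(19,11)·C(10,5)/C(29,16); sum pmf over tables with pmf ≤ p_obs
p-value (two-sided) = 0.71414
At α=0.05: p ≥ α → fail to reject H₀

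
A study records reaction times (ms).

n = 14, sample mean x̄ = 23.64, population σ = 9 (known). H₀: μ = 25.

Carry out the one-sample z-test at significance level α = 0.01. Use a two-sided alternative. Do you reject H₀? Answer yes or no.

SE = σ/√n = 9/√14 = 2.4054
z = (x̄−μ₀)/SE = (23.64−25)/2.4054 = -0.5654
p-value (two-sided) = 0.57180
At α=0.01: p ≥ α → fail to reject H₀

reject H₀: no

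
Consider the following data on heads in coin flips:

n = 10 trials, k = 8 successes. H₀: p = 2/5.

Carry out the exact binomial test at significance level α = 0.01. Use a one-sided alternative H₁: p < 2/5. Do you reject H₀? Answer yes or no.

Exact binomial: n=10, k=8, p₀=2/5=0.4000
P(X≤8) from Σ C(n,i)·p₀^i·(1−p₀)^(n−i)
p-value (one-sided, H₁ less) = 0.99832
At α=0.01: p ≥ α → fail to reject H₀

reject H₀: no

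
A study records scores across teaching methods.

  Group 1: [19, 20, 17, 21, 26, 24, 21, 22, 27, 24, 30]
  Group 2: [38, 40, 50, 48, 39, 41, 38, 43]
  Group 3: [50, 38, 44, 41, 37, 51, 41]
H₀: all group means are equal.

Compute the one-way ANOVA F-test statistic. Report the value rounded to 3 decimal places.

Group means [22.82, 42.12, 43.14], grand mean 34.231
SSB = Σnᵢ(x̄ᵢ−x̄)² = 2487.247; SSW = ΣΣ(x−x̄ᵢ)² = 475.369
MSB = 2487.247/2 = 1243.6234; MSW = 475.369/23 = 20.6682
F = MSB/MSW = 60.1709
df = (2, 23)

test statistic = 60.171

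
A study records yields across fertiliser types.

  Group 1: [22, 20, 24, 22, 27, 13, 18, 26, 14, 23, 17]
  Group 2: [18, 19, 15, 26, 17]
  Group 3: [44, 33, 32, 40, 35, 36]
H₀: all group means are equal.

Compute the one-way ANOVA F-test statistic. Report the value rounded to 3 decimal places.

Group means [20.55, 19.00, 36.67], grand mean 24.591
SSB = Σnᵢ(x̄ᵢ−x̄)² = 1211.258; SSW = ΣΣ(x−x̄ᵢ)² = 386.061
MSB = 1211.258/2 = 605.6288; MSW = 386.061/19 = 20.3190
F = MSB/MSW = 29.8061
df = (2, 19)

test statistic = 29.806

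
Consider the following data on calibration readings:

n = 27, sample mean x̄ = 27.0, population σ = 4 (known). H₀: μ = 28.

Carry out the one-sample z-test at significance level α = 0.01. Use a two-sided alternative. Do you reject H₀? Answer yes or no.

SE = σ/√n = 4/√27 = 0.7698
z = (x̄−μ₀)/SE = (27.0−28)/0.7698 = -1.2990
p-value (two-sided) = 0.19393
At α=0.01: p ≥ α → fail to reject H₀

reject H₀: no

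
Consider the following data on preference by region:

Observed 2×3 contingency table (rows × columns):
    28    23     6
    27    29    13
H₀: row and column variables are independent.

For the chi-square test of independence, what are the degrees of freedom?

df = (r−1)(c−1) = (2−1)·(3−1) = 2

degrees of freedom = 2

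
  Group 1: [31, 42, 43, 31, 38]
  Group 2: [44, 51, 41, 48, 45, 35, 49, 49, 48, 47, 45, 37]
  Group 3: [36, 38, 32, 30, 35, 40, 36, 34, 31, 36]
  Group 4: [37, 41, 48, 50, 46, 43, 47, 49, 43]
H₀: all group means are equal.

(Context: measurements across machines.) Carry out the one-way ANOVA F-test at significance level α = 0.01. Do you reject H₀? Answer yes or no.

reject H₀: yes

Group means [37.00, 44.92, 34.80, 44.89], grand mean 41.000
SSB = Σnᵢ(x̄ᵢ−x̄)² = 784.594; SSW = ΣΣ(x−x̄ᵢ)² = 635.406
MSB = 784.594/3 = 261.5315; MSW = 635.406/32 = 19.8564
F = MSB/MSW = 13.1711
df = (3, 32)
p-value (upper-tail) = 0.00001
At α=0.01: p < α → reject H₀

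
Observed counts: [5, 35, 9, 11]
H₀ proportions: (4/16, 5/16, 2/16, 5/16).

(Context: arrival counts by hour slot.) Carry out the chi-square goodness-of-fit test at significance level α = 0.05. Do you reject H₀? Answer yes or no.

reject H₀: yes

n = 60; E_i = n·p_i = [15.00, 18.75, 7.50, 18.75]
χ² = (5−15.00)²/15.00 + (35−18.75)²/18.75 + (9−7.50)²/7.50 + (11−18.75)²/18.75 = 24.2533
df = 3
p-value (upper-tail) = 0.00002
At α=0.05: p < α → reject H₀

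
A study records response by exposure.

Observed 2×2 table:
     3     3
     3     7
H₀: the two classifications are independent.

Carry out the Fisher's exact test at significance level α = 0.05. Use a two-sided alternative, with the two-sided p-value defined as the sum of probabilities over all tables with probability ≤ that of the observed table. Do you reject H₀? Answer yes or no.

reject H₀: no

Margins: r₁=6, r₂=10, c₁=6, c₂=10, n=16
p_obs = C(6,3)·C(10,3)/C(16,6); sum pmf over tables with pmf ≤ p_obs
p-value (two-sided) = 0.60664
At α=0.05: p ≥ α → fail to reject H₀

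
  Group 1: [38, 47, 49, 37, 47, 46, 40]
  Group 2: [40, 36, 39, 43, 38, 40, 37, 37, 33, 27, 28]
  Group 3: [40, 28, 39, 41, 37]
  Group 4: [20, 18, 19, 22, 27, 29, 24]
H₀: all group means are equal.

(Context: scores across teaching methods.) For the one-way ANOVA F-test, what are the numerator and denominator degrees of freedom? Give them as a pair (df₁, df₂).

k = 4 groups, N = 30 total
df = (k−1, N−k) = (4−1, 30−4) = (3, 26)

degrees of freedom = [3, 26]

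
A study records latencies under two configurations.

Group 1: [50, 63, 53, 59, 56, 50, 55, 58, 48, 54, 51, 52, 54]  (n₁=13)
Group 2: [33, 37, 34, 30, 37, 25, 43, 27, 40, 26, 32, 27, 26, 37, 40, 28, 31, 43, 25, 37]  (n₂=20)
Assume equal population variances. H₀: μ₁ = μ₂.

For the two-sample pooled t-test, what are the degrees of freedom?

df = n₁ + n₂ − 2 = 13 + 20 − 2 = 31

degrees of freedom = 31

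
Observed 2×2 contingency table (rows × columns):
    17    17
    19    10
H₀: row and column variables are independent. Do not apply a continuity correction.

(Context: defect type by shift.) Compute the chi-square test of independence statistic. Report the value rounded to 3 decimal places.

test statistic = 1.539

Row totals [34, 29], col totals [36, 27], n=63
χ² = (17−19.43)²/19.43 + (17−14.57)²/14.57 + (19−16.57)²/16.57 + (10−12.43)²/12.43 = 1.5388
df = 1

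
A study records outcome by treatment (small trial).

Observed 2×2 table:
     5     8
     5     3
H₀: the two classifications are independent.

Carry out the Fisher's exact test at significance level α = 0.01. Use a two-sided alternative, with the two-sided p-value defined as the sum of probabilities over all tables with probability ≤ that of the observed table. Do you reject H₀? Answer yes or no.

Margins: r₁=13, r₂=8, c₁=10, c₂=11, n=21
p_obs = C(13,5)·C(8,5)/C(21,10); sum pmf over tables with pmf ≤ p_obs
p-value (two-sided) = 0.38700
At α=0.01: p ≥ α → fail to reject H₀

reject H₀: no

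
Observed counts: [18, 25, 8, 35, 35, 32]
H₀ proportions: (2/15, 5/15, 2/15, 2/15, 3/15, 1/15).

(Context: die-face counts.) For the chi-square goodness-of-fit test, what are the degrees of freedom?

df = k − 1 = 6 − 1 = 5

degrees of freedom = 5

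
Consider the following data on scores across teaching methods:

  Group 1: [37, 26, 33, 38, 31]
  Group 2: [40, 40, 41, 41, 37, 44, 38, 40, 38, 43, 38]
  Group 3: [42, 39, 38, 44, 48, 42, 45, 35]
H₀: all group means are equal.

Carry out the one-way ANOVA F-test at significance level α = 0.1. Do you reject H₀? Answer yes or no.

Group means [33.00, 40.00, 41.62], grand mean 39.083
SSB = Σnᵢ(x̄ᵢ−x̄)² = 245.958; SSW = ΣΣ(x−x̄ᵢ)² = 263.875
MSB = 245.958/2 = 122.9792; MSW = 263.875/21 = 12.5655
F = MSB/MSW = 9.7871
df = (2, 21)
p-value (upper-tail) = 0.00099
At α=0.1: p < α → reject H₀

reject H₀: yes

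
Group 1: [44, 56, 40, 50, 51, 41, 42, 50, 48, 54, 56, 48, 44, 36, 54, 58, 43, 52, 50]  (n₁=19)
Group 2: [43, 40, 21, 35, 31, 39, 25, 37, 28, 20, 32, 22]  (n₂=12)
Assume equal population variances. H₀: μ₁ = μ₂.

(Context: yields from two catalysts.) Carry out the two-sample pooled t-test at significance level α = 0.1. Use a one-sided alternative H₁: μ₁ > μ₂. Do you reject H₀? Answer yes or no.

x̄₁=48.263, s₁=6.172, n₁=19
x̄₂=31.083, s₂=7.914, n₂=12
s_p² = [18·6.172² + 11·7.914²]/29 = 47.4000
SE = √(s_p²·(1/19+1/12)) = 2.5386
t = (48.263−31.083)/2.5386 = 6.7673
df = 29
p-value (one-sided, H₁ greater) = 0.00000
At α=0.1: p < α → reject H₀

reject H₀: yes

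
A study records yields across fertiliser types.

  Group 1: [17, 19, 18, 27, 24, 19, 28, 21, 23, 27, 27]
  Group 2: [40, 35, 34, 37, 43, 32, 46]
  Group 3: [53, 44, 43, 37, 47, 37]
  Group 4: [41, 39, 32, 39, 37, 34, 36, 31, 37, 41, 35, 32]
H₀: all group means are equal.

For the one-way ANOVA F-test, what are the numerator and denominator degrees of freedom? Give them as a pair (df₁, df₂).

k = 4 groups, N = 36 total
df = (k−1, N−k) = (4−1, 36−4) = (3, 32)

degrees of freedom = [3, 32]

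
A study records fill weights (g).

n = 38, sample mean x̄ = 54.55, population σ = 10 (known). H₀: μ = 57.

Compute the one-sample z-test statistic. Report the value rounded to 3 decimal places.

SE = σ/√n = 10/√38 = 1.6222
z = (x̄−μ₀)/SE = (54.55−57)/1.6222 = -1.5103

test statistic = -1.510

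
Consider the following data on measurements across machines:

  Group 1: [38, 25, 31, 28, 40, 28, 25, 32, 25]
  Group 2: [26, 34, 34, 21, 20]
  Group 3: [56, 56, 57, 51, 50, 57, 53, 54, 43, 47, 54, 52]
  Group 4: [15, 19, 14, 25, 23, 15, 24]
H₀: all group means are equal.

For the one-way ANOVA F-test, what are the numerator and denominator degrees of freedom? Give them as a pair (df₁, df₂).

k = 4 groups, N = 33 total
df = (k−1, N−k) = (4−1, 33−4) = (3, 29)

degrees of freedom = [3, 29]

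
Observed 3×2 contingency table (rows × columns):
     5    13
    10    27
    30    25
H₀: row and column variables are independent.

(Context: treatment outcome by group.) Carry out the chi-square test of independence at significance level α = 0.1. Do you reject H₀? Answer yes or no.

Row totals [18, 37, 55], col totals [45, 65], n=110
χ² = (5−7.36)²/7.36 + (13−10.64)²/10.64 + (10−15.14)²/15.14 + (27−21.86)²/21.86 + (30−22.50)²/22.50 + (25−32.50)²/32.50 = 8.4644
df = 2
p-value (upper-tail) = 0.01452
At α=0.1: p < α → reject H₀

reject H₀: yes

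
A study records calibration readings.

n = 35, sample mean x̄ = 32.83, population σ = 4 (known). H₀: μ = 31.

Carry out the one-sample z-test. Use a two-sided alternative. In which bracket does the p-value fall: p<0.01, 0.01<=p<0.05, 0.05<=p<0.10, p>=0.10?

p-value bracket: p<0.01

SE = σ/√n = 4/√35 = 0.6761
z = (x̄−μ₀)/SE = (32.83−31)/0.6761 = 2.7066
p-value (two-sided) = 0.00680
→ bracket: p<0.01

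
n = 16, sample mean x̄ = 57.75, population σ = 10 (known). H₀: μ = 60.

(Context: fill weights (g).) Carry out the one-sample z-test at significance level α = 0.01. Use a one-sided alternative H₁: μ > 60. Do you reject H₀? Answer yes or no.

reject H₀: no

SE = σ/√n = 10/√16 = 2.5000
z = (x̄−μ₀)/SE = (57.75−60)/2.5000 = -0.9000
p-value (one-sided, H₁ greater) = 0.81594
At α=0.01: p ≥ α → fail to reject H₀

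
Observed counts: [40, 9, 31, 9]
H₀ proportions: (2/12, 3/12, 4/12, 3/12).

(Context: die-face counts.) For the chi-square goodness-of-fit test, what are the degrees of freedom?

df = k − 1 = 4 − 1 = 3

degrees of freedom = 3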